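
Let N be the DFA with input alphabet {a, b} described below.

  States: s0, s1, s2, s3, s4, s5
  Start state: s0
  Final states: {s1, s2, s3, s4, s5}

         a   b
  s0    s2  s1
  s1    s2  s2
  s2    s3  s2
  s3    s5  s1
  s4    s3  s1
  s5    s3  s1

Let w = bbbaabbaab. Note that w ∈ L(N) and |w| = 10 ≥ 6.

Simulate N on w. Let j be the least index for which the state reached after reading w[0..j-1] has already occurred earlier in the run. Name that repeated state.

Run of N on w = b b b a a b b a a b:
  step 0: s0  (start)
  step 1: s1  (read b: s0→s1)
  step 2: s2  (read b: s1→s2)
  step 3: s2  (read b: s2→s2)   ← first repeat (s2 seen earlier)
  step 4: s3  (read a: s2→s3)
  step 5: s5  (read a: s3→s5)
  step 6: s1  (read b: s5→s1)
  step 7: s2  (read b: s1→s2)
  step 8: s3  (read a: s2→s3)
  step 9: s5  (read a: s3→s5)
  step 10: s1  (read b: s5→s1)

The earliest repeat is at step j = 3: N is in s2, which it already visited at step i = 2.

s2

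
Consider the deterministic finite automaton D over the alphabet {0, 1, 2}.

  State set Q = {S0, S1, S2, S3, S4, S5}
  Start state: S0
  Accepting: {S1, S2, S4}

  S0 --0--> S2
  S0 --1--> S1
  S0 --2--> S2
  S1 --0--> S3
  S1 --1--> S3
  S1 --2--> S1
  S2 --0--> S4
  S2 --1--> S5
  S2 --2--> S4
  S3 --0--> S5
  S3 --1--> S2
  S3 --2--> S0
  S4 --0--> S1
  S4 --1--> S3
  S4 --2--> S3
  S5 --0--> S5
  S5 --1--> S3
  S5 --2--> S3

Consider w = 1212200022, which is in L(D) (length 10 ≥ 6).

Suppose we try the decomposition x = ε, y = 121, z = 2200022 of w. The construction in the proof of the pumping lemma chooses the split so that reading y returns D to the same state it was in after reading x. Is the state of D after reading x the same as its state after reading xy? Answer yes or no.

State sequence: S0 -1-> S1 -2-> S1 -1-> S3

After x (step 0): S0. After xy (step 3): S3.
They differ (S0 ≠ S3), so y is not a cycle from the state after x; this split is not the one the pumping-lemma construction produces, and pumping y need not keep the string in L(D).

no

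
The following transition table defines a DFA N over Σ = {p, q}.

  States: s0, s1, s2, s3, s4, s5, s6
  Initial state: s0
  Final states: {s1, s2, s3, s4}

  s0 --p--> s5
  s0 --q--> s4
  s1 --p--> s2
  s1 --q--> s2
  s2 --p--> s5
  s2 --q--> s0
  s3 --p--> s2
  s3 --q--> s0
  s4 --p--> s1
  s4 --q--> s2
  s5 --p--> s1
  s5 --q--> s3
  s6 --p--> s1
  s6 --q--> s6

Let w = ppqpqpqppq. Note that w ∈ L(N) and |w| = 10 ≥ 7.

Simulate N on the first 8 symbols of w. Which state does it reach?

Run of N on the first 8 characters of w = p p q p q p q p:
  step 0: s0  (start)
  step 1: s5  (read p: s0→s5)
  step 2: s1  (read p: s5→s1)
  step 3: s2  (read q: s1→s2)
  step 4: s5  (read p: s2→s5)
  step 5: s3  (read q: s5→s3)
  step 6: s2  (read p: s3→s2)
  step 7: s0  (read q: s2→s0)
  step 8: s5  (read p: s0→s5)

After reading 8 characters, N is in state s5.

s5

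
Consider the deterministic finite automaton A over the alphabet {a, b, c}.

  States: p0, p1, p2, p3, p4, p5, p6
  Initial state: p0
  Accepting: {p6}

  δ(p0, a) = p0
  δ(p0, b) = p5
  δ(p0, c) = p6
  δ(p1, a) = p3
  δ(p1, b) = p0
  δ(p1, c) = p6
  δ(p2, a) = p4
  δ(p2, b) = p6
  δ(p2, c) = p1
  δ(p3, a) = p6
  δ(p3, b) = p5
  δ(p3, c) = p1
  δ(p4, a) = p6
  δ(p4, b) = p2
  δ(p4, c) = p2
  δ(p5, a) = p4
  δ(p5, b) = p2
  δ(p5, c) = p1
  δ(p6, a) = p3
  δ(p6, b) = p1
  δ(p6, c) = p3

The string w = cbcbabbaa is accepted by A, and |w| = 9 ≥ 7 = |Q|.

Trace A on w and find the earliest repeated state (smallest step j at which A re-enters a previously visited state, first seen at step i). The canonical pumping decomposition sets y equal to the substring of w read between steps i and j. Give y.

Run of A on w = c b c b a b b a a:
  step 0: p0  (start)
  step 1: p6  (read c: p0→p6)
  step 2: p1  (read b: p6→p1)
  step 3: p6  (read c: p1→p6)   ← first repeat (p6 seen earlier)
  step 4: p1  (read b: p6→p1)
  step 5: p3  (read a: p1→p3)
  step 6: p5  (read b: p3→p5)
  step 7: p2  (read b: p5→p2)
  step 8: p4  (read a: p2→p4)
  step 9: p6  (read a: p4→p6)

So i = 1, j = 3, giving x = w[0:1] = c, y = w[1:3] = bc, z = w[3:9] = babbaa.
Check: |xy| = 3 ≤ 7 and |y| = 2 ≥ 1. Reading y takes A from p6 back to p6, so every xyⁱz is accepted.
The DFA has 7 states, so the proof of the pumping lemma guarantees a repeated state among the first 7+1 visited; the segment between the two visits is the pumpable y.

bc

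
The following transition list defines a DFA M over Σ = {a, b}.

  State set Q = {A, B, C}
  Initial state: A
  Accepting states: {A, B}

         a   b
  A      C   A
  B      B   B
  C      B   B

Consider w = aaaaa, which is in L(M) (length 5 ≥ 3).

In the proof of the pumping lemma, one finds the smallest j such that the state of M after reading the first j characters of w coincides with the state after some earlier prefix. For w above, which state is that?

B

State sequence: A -a-> C -a-> B -a-> B -a-> B -a-> B
First repeat at step 3: B was already visited.

The earliest repeat is at step j = 3: M is in B, which it already visited at step i = 2.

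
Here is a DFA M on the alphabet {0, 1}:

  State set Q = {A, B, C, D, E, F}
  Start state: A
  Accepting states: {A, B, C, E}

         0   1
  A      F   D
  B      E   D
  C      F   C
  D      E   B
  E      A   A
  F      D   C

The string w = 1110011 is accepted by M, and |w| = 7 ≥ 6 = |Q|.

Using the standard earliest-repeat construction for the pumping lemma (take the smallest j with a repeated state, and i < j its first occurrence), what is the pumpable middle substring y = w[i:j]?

Run of M on w = 1 1 1 0 0 1 1:
  step 0: A  (start)
  step 1: D  (read 1: A→D)
  step 2: B  (read 1: D→B)
  step 3: D  (read 1: B→D)   ← first repeat (D seen earlier)
  step 4: E  (read 0: D→E)
  step 5: A  (read 0: E→A)
  step 6: D  (read 1: A→D)
  step 7: B  (read 1: D→B)

So i = 1, j = 3, giving x = w[0:1] = 1, y = w[1:3] = 11, z = w[3:7] = 0011.
Check: |xy| = 3 ≤ 6 and |y| = 2 ≥ 1. Reading y takes M from D back to D, so every xyⁱz is accepted.

11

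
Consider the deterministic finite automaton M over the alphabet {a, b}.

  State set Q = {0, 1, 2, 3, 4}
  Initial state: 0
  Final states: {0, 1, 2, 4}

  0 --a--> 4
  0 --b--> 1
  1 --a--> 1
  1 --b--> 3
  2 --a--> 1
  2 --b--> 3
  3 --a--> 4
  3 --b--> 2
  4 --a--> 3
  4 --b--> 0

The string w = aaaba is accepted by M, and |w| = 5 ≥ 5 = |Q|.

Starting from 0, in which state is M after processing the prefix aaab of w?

0

Run of M on the first 4 characters of w = a a a b:
  step 0: 0  (start)
  step 1: 4  (read a: 0→4)
  step 2: 3  (read a: 4→3)
  step 3: 4  (read a: 3→4)
  step 4: 0  (read b: 4→0)

After reading 4 characters, M is in state 0.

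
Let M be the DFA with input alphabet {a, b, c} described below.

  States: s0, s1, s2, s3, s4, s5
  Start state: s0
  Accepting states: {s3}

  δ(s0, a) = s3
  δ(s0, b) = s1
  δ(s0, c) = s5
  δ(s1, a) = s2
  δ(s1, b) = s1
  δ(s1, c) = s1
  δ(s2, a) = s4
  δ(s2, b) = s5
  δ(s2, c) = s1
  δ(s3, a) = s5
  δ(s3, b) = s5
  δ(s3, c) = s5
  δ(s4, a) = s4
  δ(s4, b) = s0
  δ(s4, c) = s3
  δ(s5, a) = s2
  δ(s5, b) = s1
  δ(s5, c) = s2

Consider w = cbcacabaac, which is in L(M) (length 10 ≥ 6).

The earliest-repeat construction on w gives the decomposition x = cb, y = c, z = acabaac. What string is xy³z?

cbcccacabaac

xy^3z = cb·c·c·c·acabaac = cbcccacabaac.
Reading y = c takes M from s1 back to s1, so after x·y·y·y the machine is still in s1, and z then leads to the accepting state s3. Hence cbcccacabaac ∈ L(M).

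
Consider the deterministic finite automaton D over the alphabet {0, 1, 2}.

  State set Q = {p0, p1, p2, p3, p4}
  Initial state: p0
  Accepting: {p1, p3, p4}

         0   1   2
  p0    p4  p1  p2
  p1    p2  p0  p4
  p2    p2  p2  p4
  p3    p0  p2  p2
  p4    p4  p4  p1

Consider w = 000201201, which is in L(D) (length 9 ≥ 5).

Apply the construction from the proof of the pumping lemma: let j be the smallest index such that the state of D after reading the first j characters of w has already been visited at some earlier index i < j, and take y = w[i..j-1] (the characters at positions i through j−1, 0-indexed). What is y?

0

Run of D on w = 0 0 0 2 0 1 2 0 1:
  step 0: p0  (start)
  step 1: p4  (read 0: p0→p4)
  step 2: p4  (read 0: p4→p4)   ← first repeat (p4 seen earlier)
  step 3: p4  (read 0: p4→p4)
  step 4: p1  (read 2: p4→p1)
  step 5: p2  (read 0: p1→p2)
  step 6: p2  (read 1: p2→p2)
  step 7: p4  (read 2: p2→p4)
  step 8: p4  (read 0: p4→p4)
  step 9: p4  (read 1: p4→p4)

So i = 1, j = 2, giving x = w[0:1] = 0, y = w[1:2] = 0, z = w[2:9] = 0201201.
Check: |xy| = 2 ≤ 5 and |y| = 1 ≥ 1. Reading y takes D from p4 back to p4, so every xyⁱz is accepted.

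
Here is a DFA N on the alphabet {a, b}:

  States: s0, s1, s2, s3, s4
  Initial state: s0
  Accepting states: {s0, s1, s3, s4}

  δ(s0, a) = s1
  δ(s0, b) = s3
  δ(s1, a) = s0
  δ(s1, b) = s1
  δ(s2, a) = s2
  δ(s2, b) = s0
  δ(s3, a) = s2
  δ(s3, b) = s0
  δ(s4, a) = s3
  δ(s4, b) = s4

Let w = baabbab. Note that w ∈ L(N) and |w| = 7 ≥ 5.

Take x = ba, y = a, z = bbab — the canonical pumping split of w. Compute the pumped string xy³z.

baaaabbab

xy^3z = ba·a·a·a·bbab = baaaabbab.
Reading y = a takes N from s2 back to s2, so after x·y·y·y the machine is still in s2, and z then leads to the accepting state s0. Hence baaaabbab ∈ L(N).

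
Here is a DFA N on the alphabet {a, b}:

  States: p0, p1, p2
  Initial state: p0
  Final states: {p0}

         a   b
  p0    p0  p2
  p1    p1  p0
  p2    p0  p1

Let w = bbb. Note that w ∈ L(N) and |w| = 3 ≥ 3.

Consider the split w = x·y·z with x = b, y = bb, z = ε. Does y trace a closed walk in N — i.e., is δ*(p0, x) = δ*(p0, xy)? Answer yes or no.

State sequence: p0 -b-> p2 -b-> p1 -b-> p0

After x (step 1): p2. After xy (step 3): p0.
They differ (p2 ≠ p0), so y is not a cycle from the state after x; this split is not the one the pumping-lemma construction produces, and pumping y need not keep the string in L(N).

no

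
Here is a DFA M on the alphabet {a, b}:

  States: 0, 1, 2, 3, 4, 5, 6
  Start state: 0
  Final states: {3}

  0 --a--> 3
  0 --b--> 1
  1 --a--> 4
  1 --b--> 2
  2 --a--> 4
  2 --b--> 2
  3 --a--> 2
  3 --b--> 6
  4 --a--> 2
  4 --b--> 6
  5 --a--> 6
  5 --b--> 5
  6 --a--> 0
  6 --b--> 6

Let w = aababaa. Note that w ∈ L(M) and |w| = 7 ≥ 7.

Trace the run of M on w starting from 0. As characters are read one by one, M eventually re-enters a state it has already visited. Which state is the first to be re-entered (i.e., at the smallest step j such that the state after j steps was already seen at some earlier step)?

Run of M on w = a a b a b a a:
  step 0: 0  (start)
  step 1: 3  (read a: 0→3)
  step 2: 2  (read a: 3→2)
  step 3: 2  (read b: 2→2)   ← first repeat (2 seen earlier)
  step 4: 4  (read a: 2→4)
  step 5: 6  (read b: 4→6)
  step 6: 0  (read a: 6→0)
  step 7: 3  (read a: 0→3)

The earliest repeat is at step j = 3: M is in 2, which it already visited at step i = 2.
Pumping length from the standard proof: p = 7 (the number of states). The repeated state found above gives |xy| = j ≤ 7 and |y| = j − i ≥ 1.

2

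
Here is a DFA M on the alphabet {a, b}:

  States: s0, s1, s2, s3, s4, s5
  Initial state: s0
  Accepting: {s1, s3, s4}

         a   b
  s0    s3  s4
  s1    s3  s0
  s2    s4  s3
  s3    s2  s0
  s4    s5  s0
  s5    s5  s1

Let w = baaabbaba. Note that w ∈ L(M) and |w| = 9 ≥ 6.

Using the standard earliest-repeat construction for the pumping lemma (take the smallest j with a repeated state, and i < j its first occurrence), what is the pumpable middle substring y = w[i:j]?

State sequence: s0 -b-> s4 -a-> s5 -a-> s5 -a-> s5 -b-> s1 -b-> s0 -a-> s3 -b-> s0 -a-> s3
First repeat at step 3: s5 was already visited.

So i = 2, j = 3, giving x = w[0:2] = ba, y = w[2:3] = a, z = w[3:9] = abbaba.
Check: |xy| = 3 ≤ 6 and |y| = 1 ≥ 1. Reading y takes M from s5 back to s5, so every xyⁱz is accepted.
The DFA has 6 states, so the proof of the pumping lemma guarantees a repeated state among the first 6+1 visited; the segment between the two visits is the pumpable y.

a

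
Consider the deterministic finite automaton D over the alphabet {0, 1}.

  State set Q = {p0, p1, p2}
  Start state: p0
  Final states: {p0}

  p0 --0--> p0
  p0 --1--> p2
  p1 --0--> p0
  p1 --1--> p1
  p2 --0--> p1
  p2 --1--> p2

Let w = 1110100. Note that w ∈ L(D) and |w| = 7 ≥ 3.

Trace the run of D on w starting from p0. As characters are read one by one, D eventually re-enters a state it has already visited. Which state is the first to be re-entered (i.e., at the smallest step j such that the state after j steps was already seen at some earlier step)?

p2

Run of D on w = 1 1 1 0 1 0 0:
  step 0: p0  (start)
  step 1: p2  (read 1: p0→p2)
  step 2: p2  (read 1: p2→p2)   ← first repeat (p2 seen earlier)
  step 3: p2  (read 1: p2→p2)
  step 4: p1  (read 0: p2→p1)
  step 5: p1  (read 1: p1→p1)
  step 6: p0  (read 0: p1→p0)
  step 7: p0  (read 0: p0→p0)

The earliest repeat is at step j = 2: D is in p2, which it already visited at step i = 1.
With |Q| = 3, pigeonhole forces a state repeat no later than step 3; the substring read between the first and second visits to that state can be pumped.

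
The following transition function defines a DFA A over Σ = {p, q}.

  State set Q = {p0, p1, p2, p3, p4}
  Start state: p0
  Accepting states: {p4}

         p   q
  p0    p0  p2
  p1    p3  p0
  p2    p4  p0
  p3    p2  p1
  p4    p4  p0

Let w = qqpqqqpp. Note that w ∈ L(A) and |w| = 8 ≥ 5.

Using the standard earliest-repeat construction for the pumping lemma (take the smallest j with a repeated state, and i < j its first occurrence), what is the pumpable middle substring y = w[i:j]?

qq

State sequence: p0 -q-> p2 -q-> p0 -p-> p0 -q-> p2 -q-> p0 -q-> p2 -p-> p4 -p-> p4
First repeat at step 2: p0 was already visited.

So i = 0, j = 2, giving x = w[0:0] = ε, y = w[0:2] = qq, z = w[2:8] = pqqqpp.
Check: |xy| = 2 ≤ 5 and |y| = 2 ≥ 1. Reading y takes A from p0 back to p0, so every xyⁱz is accepted.
Since A has 5 states, any run of length ≥ 5 visits 5+1 states, so by pigeonhole some state repeats within the first 5 steps — that repeat gives the pumpable loop.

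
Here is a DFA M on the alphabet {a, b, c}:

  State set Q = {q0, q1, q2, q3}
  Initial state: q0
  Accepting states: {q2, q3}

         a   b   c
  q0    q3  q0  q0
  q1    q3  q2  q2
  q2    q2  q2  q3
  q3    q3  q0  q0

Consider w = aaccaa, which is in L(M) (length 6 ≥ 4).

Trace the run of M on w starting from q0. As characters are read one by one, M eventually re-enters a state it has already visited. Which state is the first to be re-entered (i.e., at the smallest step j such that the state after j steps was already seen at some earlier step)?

Run of M on w = a a c c a a:
  step 0: q0  (start)
  step 1: q3  (read a: q0→q3)
  step 2: q3  (read a: q3→q3)   ← first repeat (q3 seen earlier)
  step 3: q0  (read c: q3→q0)
  step 4: q0  (read c: q0→q0)
  step 5: q3  (read a: q0→q3)
  step 6: q3  (read a: q3→q3)

The earliest repeat is at step j = 2: M is in q3, which it already visited at step i = 1.
With |Q| = 4, pigeonhole forces a state repeat no later than step 4; the substring read between the first and second visits to that state can be pumped.

q3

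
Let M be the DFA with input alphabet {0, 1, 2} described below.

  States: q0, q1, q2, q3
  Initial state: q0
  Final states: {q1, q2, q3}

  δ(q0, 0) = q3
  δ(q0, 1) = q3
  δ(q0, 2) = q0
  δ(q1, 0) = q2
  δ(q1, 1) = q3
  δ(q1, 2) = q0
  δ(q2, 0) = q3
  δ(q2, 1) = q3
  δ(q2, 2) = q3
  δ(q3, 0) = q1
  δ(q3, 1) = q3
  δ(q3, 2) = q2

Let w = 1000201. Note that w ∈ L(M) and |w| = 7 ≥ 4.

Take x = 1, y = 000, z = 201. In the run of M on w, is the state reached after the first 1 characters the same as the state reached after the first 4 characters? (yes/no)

yes

State sequence: q0 -1-> q3 -0-> q1 -0-> q2 -0-> q3

After x (step 1): q3. After xy (step 4): q3.
They match, so y = 000 drives M around a cycle from q3 back to itself; pumping y any number of times keeps M in q3 before reading z, and xyⁱz ∈ L(M) for every i ≥ 0.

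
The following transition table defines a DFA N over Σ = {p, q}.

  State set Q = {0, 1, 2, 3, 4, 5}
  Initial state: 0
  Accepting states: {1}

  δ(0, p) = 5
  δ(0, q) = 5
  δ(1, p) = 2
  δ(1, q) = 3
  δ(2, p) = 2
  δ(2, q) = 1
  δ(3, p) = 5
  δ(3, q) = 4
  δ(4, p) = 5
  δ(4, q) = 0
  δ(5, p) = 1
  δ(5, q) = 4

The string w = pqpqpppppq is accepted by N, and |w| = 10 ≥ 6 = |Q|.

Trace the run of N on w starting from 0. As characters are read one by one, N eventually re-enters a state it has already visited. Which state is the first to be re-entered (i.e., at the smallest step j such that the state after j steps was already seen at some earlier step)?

5

State sequence: 0 -p-> 5 -q-> 4 -p-> 5 -q-> 4 -p-> 5 -p-> 1 -p-> 2 -p-> 2 -p-> 2 -q-> 1
First repeat at step 3: 5 was already visited.

The earliest repeat is at step j = 3: N is in 5, which it already visited at step i = 1.
Since N has 6 states, any run of length ≥ 6 visits 6+1 states, so by pigeonhole some state repeats within the first 6 steps — that repeat gives the pumpable loop.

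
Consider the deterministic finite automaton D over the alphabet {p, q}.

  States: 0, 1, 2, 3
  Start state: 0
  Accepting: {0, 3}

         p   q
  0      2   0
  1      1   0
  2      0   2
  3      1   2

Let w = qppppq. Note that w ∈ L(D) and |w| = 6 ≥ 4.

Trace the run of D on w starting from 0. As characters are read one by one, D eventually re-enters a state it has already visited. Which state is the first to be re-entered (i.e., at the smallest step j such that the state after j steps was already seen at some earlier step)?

0

State sequence: 0 -q-> 0 -p-> 2 -p-> 0 -p-> 2 -p-> 0 -q-> 0
First repeat at step 1: 0 was already visited.

The earliest repeat is at step j = 1: D is in 0, which it already visited at step i = 0.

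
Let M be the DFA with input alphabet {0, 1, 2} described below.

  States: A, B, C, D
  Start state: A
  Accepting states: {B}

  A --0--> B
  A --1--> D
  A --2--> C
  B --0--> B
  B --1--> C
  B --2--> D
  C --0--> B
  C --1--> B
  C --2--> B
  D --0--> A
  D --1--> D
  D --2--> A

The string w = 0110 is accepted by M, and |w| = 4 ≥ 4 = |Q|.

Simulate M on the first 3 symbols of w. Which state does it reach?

B

Run of M on the first 3 characters of w = 0 1 1:
  step 0: A  (start)
  step 1: B  (read 0: A→B)
  step 2: C  (read 1: B→C)
  step 3: B  (read 1: C→B)

After reading 3 characters, M is in state B.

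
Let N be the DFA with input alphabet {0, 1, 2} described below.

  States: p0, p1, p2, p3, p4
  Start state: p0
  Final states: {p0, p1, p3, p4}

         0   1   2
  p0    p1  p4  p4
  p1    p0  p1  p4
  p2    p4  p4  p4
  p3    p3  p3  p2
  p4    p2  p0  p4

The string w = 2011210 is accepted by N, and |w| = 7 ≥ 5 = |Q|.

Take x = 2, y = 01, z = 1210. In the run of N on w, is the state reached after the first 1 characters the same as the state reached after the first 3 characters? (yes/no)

yes

Run of N on the first 3 characters of w = 2 0 1:
  step 0: p0  (start)
  step 1: p4  (read 2: p0→p4)
  step 2: p2  (read 0: p4→p2)
  step 3: p4  (read 1: p2→p4)

After x (step 1): p4. After xy (step 3): p4.
They match, so y = 01 drives N around a cycle from p4 back to itself; pumping y any number of times keeps N in p4 before reading z, and xyⁱz ∈ L(N) for every i ≥ 0.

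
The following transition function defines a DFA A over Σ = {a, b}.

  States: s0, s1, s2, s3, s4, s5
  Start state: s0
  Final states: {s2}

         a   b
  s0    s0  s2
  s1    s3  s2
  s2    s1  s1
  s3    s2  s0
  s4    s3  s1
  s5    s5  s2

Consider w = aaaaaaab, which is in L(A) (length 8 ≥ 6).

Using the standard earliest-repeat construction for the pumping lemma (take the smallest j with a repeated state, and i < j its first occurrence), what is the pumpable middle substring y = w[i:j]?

Run of A on w = a a a a a a a b:
  step 0: s0  (start)
  step 1: s0  (read a: s0→s0)   ← first repeat (s0 seen earlier)
  step 2: s0  (read a: s0→s0)
  step 3: s0  (read a: s0→s0)
  step 4: s0  (read a: s0→s0)
  step 5: s0  (read a: s0→s0)
  step 6: s0  (read a: s0→s0)
  step 7: s0  (read a: s0→s0)
  step 8: s2  (read b: s0→s2)

So i = 0, j = 1, giving x = w[0:0] = ε, y = w[0:1] = a, z = w[1:8] = aaaaaab.
Check: |xy| = 1 ≤ 6 and |y| = 1 ≥ 1. Reading y takes A from s0 back to s0, so every xyⁱz is accepted.

a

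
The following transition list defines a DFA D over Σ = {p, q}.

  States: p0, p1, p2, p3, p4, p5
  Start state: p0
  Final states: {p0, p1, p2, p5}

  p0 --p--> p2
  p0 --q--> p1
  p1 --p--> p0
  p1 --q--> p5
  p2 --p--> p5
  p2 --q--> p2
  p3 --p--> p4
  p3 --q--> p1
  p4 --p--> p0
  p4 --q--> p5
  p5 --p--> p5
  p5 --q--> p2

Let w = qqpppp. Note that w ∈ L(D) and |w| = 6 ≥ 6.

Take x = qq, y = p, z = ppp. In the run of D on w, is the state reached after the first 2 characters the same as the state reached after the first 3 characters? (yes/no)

State sequence: p0 -q-> p1 -q-> p5 -p-> p5

After x (step 2): p5. After xy (step 3): p5.
They match, so y = p drives D around a cycle from p5 back to itself; pumping y any number of times keeps D in p5 before reading z, and xyⁱz ∈ L(D) for every i ≥ 0.

yes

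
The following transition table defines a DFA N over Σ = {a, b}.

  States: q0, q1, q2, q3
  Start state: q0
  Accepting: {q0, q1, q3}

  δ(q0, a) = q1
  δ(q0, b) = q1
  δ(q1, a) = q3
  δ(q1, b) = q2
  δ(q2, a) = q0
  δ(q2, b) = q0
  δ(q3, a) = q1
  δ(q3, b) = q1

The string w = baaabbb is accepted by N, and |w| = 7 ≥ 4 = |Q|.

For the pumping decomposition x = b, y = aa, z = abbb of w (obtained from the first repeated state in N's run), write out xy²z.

xy^2z = b·aa·aa·abbb = baaaaabbb.
Reading y = aa takes N from q1 back to q1, so after x·y·y the machine is still in q1, and z then leads to the accepting state q0. Hence baaaaabbb ∈ L(N).

baaaaabbb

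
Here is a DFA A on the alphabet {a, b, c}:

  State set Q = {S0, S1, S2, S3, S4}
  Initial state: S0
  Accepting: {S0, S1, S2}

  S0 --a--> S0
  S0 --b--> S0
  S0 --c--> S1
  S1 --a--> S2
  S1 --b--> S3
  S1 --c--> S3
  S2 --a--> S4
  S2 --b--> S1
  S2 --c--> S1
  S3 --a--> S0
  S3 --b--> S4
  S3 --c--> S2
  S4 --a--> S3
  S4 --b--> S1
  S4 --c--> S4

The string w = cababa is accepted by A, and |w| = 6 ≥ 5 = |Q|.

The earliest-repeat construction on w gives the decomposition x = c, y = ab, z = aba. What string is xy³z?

xy^3z = c·ab·ab·ab·aba = cababababa.
Reading y = ab takes A from S1 back to S1, so after x·y·y·y the machine is still in S1, and z then leads to the accepting state S2. Hence cababababa ∈ L(A).

cababababa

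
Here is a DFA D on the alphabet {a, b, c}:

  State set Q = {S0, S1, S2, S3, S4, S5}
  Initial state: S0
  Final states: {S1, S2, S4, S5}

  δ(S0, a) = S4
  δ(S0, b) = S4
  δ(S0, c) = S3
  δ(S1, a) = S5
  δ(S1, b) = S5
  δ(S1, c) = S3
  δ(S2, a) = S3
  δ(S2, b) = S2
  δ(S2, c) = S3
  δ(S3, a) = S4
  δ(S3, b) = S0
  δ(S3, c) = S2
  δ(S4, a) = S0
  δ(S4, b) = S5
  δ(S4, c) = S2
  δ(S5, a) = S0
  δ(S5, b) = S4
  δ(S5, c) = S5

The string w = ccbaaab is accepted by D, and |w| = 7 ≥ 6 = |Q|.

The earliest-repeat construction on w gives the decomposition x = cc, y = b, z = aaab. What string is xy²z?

ccbbaaab

xy^2z = cc·b·b·aaab = ccbbaaab.
Reading y = b takes D from S2 back to S2, so after x·y·y the machine is still in S2, and z then leads to the accepting state S4. Hence ccbbaaab ∈ L(D).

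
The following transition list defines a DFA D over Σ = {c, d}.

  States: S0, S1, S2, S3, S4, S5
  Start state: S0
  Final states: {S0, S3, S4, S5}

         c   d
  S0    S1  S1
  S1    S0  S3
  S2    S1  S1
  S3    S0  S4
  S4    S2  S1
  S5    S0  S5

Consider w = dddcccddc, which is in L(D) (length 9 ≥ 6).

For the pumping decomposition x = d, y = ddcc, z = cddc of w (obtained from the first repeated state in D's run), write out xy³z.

dddccddccddcccddc

xy^3z = d·ddcc·ddcc·ddcc·cddc = dddccddccddcccddc.
Reading y = ddcc takes D from S1 back to S1, so after x·y·y·y the machine is still in S1, and z then leads to the accepting state S0. Hence dddccddccddcccddc ∈ L(D).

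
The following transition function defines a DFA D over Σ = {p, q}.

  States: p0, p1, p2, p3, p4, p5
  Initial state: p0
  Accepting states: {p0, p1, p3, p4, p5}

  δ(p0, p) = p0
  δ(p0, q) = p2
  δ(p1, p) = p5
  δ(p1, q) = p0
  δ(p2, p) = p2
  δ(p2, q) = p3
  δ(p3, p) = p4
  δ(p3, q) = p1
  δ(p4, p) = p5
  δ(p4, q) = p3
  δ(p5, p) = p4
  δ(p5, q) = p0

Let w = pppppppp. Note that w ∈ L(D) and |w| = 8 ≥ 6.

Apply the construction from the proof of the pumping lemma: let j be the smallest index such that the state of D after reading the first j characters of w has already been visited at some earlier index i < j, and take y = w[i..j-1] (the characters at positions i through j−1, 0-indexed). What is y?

p

State sequence: p0 -p-> p0 -p-> p0 -p-> p0 -p-> p0 -p-> p0 -p-> p0 -p-> p0 -p-> p0
First repeat at step 1: p0 was already visited.

So i = 0, j = 1, giving x = w[0:0] = ε, y = w[0:1] = p, z = w[1:8] = ppppppp.
Check: |xy| = 1 ≤ 6 and |y| = 1 ≥ 1. Reading y takes D from p0 back to p0, so every xyⁱz is accepted.
With |Q| = 6, pigeonhole forces a state repeat no later than step 6; the substring read between the first and second visits to that state can be pumped.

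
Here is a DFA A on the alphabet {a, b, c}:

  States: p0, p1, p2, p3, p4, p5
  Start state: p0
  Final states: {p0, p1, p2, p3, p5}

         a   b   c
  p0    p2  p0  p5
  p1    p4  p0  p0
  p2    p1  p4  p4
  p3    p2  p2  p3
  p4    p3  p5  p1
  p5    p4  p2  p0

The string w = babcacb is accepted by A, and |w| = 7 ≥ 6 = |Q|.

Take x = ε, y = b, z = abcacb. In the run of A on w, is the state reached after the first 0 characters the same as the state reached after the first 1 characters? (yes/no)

yes

State sequence: p0 -b-> p0

After x (step 0): p0. After xy (step 1): p0.
They match, so y = b drives A around a cycle from p0 back to itself; pumping y any number of times keeps A in p0 before reading z, and xyⁱz ∈ L(A) for every i ≥ 0.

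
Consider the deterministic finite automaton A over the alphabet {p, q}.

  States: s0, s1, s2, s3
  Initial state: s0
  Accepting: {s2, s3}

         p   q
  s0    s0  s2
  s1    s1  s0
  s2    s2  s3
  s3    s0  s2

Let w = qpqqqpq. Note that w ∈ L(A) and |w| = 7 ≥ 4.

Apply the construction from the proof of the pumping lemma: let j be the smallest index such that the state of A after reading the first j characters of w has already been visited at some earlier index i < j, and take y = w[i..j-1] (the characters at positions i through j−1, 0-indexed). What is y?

p

State sequence: s0 -q-> s2 -p-> s2 -q-> s3 -q-> s2 -q-> s3 -p-> s0 -q-> s2
First repeat at step 2: s2 was already visited.

So i = 1, j = 2, giving x = w[0:1] = q, y = w[1:2] = p, z = w[2:7] = qqqpq.
Check: |xy| = 2 ≤ 4 and |y| = 1 ≥ 1. Reading y takes A from s2 back to s2, so every xyⁱz is accepted.
With |Q| = 4, pigeonhole forces a state repeat no later than step 4; the substring read between the first and second visits to that state can be pumped.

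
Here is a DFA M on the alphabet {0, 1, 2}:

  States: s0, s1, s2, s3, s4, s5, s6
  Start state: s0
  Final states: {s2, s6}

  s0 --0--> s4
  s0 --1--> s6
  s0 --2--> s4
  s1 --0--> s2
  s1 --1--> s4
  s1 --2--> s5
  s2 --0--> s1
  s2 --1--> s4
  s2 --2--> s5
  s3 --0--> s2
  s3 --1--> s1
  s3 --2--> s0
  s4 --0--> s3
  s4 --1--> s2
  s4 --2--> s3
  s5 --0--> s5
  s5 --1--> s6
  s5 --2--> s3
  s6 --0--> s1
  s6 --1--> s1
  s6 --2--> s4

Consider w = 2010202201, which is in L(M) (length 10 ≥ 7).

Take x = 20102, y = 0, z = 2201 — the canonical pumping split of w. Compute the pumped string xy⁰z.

xy⁰z = xz = 20102·2201 = 201022201.
Reading y = 0 takes M from s5 back to s5, so after x the machine is still in s5, and z then leads to the accepting state s2. Hence 201022201 ∈ L(M).

201022201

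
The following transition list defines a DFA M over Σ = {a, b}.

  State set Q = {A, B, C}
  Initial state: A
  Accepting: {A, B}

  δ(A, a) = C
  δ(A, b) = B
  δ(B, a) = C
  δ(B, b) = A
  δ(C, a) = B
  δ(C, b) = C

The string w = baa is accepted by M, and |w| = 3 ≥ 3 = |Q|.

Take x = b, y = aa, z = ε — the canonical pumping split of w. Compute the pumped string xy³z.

xy^3z = b·aa·aa·aa·ε = baaaaaa.
Reading y = aa takes M from B back to B, so after x·y·y·y the machine is still in B, and z then leads to the accepting state B. Hence baaaaaa ∈ L(M).

baaaaaa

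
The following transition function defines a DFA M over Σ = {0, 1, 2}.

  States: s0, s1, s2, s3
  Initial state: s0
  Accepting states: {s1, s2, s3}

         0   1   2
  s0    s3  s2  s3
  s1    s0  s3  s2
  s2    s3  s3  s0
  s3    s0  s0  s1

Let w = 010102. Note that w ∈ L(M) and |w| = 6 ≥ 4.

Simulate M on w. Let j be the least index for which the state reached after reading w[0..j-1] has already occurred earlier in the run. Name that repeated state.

s0

Run of M on w = 0 1 0 1 0 2:
  step 0: s0  (start)
  step 1: s3  (read 0: s0→s3)
  step 2: s0  (read 1: s3→s0)   ← first repeat (s0 seen earlier)
  step 3: s3  (read 0: s0→s3)
  step 4: s0  (read 1: s3→s0)
  step 5: s3  (read 0: s0→s3)
  step 6: s1  (read 2: s3→s1)

The earliest repeat is at step j = 2: M is in s0, which it already visited at step i = 0.
Since M has 4 states, any run of length ≥ 4 visits 4+1 states, so by pigeonhole some state repeats within the first 4 steps — that repeat gives the pumpable loop.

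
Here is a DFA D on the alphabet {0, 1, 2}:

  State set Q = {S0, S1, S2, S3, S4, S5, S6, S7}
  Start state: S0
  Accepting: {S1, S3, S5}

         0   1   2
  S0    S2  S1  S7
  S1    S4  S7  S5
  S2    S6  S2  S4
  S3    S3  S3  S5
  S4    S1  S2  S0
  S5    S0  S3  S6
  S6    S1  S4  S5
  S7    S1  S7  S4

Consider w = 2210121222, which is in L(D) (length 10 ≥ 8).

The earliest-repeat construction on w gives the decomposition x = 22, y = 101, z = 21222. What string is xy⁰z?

xy⁰z = xz = 22·21222 = 2221222.
Reading y = 101 takes D from S4 back to S4, so after x the machine is still in S4, and z then leads to the accepting state S5. Hence 2221222 ∈ L(D).

2221222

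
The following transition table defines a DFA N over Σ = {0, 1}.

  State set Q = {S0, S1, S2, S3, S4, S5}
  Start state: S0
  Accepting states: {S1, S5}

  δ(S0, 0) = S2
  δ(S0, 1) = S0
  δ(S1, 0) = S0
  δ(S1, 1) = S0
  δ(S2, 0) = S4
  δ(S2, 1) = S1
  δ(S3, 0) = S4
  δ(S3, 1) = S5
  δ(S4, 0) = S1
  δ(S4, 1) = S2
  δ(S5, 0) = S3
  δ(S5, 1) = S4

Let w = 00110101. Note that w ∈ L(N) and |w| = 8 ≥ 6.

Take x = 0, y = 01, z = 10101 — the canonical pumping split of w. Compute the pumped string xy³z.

001010110101

xy^3z = 0·01·01·01·10101 = 001010110101.
Reading y = 01 takes N from S2 back to S2, so after x·y·y·y the machine is still in S2, and z then leads to the accepting state S1. Hence 001010110101 ∈ L(N).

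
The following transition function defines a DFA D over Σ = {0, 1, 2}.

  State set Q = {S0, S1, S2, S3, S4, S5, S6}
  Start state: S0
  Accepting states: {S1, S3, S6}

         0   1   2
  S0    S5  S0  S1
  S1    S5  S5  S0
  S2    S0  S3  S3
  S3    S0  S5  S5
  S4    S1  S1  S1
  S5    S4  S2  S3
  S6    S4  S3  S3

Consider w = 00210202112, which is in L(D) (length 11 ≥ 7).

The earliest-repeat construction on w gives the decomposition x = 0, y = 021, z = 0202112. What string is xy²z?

00210210202112

xy^2z = 0·021·021·0202112 = 00210210202112.
Reading y = 021 takes D from S5 back to S5, so after x·y·y the machine is still in S5, and z then leads to the accepting state S3. Hence 00210210202112 ∈ L(D).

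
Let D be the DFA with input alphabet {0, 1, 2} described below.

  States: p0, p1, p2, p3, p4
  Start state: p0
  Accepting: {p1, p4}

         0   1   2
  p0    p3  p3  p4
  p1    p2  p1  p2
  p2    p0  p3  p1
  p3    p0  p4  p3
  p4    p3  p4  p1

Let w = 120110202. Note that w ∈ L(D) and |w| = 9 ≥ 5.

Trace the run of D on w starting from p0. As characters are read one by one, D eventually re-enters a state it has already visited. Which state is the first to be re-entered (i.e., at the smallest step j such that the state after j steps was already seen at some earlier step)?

p3

State sequence: p0 -1-> p3 -2-> p3 -0-> p0 -1-> p3 -1-> p4 -0-> p3 -2-> p3 -0-> p0 -2-> p4
First repeat at step 2: p3 was already visited.

The earliest repeat is at step j = 2: D is in p3, which it already visited at step i = 1.
The DFA has 5 states, so the proof of the pumping lemma guarantees a repeated state among the first 5+1 visited; the segment between the two visits is the pumpable y.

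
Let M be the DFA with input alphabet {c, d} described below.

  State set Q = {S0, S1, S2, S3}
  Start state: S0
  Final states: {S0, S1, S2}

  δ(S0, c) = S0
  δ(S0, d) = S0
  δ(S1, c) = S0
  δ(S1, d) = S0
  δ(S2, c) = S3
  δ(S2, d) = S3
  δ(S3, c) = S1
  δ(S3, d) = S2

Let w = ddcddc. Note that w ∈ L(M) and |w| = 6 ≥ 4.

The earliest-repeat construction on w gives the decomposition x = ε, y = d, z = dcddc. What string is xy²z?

dddcddc

xy^2z = ε·d·d·dcddc = dddcddc.
Reading y = d takes M from S0 back to S0, so after x·y·y the machine is still in S0, and z then leads to the accepting state S0. Hence dddcddc ∈ L(M).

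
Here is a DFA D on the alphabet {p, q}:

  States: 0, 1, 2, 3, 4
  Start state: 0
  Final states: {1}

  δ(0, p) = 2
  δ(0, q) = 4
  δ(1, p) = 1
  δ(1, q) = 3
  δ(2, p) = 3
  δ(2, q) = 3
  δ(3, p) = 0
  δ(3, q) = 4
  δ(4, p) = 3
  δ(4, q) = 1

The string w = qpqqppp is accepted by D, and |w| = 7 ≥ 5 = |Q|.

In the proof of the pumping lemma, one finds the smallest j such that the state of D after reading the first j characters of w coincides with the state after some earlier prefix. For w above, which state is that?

State sequence: 0 -q-> 4 -p-> 3 -q-> 4 -q-> 1 -p-> 1 -p-> 1 -p-> 1
First repeat at step 3: 4 was already visited.

The earliest repeat is at step j = 3: D is in 4, which it already visited at step i = 1.

4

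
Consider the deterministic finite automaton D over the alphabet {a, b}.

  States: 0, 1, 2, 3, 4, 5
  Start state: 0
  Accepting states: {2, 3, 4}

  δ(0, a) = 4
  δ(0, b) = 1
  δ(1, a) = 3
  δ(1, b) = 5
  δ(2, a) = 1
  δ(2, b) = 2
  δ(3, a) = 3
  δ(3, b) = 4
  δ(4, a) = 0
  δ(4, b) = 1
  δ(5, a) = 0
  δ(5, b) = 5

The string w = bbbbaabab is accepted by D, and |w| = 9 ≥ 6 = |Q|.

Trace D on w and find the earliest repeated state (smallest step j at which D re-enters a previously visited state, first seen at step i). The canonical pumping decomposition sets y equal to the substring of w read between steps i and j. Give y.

Run of D on w = b b b b a a b a b:
  step 0: 0  (start)
  step 1: 1  (read b: 0→1)
  step 2: 5  (read b: 1→5)
  step 3: 5  (read b: 5→5)   ← first repeat (5 seen earlier)
  step 4: 5  (read b: 5→5)
  step 5: 0  (read a: 5→0)
  step 6: 4  (read a: 0→4)
  step 7: 1  (read b: 4→1)
  step 8: 3  (read a: 1→3)
  step 9: 4  (read b: 3→4)

So i = 2, j = 3, giving x = w[0:2] = bb, y = w[2:3] = b, z = w[3:9] = baabab.
Check: |xy| = 3 ≤ 6 and |y| = 1 ≥ 1. Reading y takes D from 5 back to 5, so every xyⁱz is accepted.

b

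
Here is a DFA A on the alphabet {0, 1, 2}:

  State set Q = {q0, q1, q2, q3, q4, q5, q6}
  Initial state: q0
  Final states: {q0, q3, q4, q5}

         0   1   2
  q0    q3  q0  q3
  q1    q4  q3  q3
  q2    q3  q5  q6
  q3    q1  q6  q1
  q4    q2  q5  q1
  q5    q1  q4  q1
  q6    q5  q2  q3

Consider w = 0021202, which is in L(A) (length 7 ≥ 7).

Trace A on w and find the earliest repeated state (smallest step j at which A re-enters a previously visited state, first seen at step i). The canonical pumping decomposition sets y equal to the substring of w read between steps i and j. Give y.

Run of A on w = 0 0 2 1 2 0 2:
  step 0: q0  (start)
  step 1: q3  (read 0: q0→q3)
  step 2: q1  (read 0: q3→q1)
  step 3: q3  (read 2: q1→q3)   ← first repeat (q3 seen earlier)
  step 4: q6  (read 1: q3→q6)
  step 5: q3  (read 2: q6→q3)
  step 6: q1  (read 0: q3→q1)
  step 7: q3  (read 2: q1→q3)

So i = 1, j = 3, giving x = w[0:1] = 0, y = w[1:3] = 02, z = w[3:7] = 1202.
Check: |xy| = 3 ≤ 7 and |y| = 2 ≥ 1. Reading y takes A from q3 back to q3, so every xyⁱz is accepted.

02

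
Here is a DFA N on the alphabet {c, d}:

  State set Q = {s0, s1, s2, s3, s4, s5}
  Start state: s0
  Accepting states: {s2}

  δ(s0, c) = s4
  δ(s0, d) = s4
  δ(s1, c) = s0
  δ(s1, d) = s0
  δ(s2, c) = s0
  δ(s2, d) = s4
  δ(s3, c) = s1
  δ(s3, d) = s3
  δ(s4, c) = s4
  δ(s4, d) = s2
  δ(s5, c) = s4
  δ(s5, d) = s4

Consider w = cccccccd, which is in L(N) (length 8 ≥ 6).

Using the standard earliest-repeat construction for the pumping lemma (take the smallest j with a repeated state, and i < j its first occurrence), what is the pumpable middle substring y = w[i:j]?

c

Run of N on w = c c c c c c c d:
  step 0: s0  (start)
  step 1: s4  (read c: s0→s4)
  step 2: s4  (read c: s4→s4)   ← first repeat (s4 seen earlier)
  step 3: s4  (read c: s4→s4)
  step 4: s4  (read c: s4→s4)
  step 5: s4  (read c: s4→s4)
  step 6: s4  (read c: s4→s4)
  step 7: s4  (read c: s4→s4)
  step 8: s2  (read d: s4→s2)

So i = 1, j = 2, giving x = w[0:1] = c, y = w[1:2] = c, z = w[2:8] = cccccd.
Check: |xy| = 2 ≤ 6 and |y| = 1 ≥ 1. Reading y takes N from s4 back to s4, so every xyⁱz is accepted.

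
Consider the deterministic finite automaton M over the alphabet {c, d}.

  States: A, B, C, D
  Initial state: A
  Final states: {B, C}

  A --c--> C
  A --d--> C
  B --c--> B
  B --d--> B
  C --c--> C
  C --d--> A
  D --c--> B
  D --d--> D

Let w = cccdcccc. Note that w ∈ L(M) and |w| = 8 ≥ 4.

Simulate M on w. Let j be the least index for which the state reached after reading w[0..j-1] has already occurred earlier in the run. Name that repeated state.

State sequence: A -c-> C -c-> C -c-> C -d-> A -c-> C -c-> C -c-> C -c-> C
First repeat at step 2: C was already visited.

The earliest repeat is at step j = 2: M is in C, which it already visited at step i = 1.
Pumping length from the standard proof: p = 4 (the number of states). The repeated state found above gives |xy| = j ≤ 4 and |y| = j − i ≥ 1.

C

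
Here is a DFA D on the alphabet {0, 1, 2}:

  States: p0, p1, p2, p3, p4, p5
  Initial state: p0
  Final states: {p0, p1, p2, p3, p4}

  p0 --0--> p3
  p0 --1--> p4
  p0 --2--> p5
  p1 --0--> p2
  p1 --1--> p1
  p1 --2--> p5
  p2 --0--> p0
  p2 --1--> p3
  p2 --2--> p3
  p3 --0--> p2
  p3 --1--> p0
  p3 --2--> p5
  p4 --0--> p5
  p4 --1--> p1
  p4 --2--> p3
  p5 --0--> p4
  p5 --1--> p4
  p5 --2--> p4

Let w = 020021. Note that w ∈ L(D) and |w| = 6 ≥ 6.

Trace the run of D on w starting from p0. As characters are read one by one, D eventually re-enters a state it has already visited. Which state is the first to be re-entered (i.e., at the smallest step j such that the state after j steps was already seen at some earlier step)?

State sequence: p0 -0-> p3 -2-> p5 -0-> p4 -0-> p5 -2-> p4 -1-> p1
First repeat at step 4: p5 was already visited.

The earliest repeat is at step j = 4: D is in p5, which it already visited at step i = 2.
Pumping length from the standard proof: p = 6 (the number of states). The repeated state found above gives |xy| = j ≤ 6 and |y| = j − i ≥ 1.

p5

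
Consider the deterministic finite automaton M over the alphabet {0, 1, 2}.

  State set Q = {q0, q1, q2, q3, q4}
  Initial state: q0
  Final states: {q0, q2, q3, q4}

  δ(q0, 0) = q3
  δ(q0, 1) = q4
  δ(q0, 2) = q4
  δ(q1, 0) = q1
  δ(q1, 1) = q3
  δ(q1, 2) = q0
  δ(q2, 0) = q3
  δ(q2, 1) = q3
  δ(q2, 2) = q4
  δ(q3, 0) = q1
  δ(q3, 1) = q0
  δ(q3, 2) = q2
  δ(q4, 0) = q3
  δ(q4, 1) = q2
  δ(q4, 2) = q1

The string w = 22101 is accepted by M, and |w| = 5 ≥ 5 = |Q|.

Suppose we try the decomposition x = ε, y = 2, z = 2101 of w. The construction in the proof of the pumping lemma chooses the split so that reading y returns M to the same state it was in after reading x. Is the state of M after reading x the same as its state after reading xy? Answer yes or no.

Run of M on the first 1 characters of w = 2:
  step 0: q0  (start)
  step 1: q4  (read 2: q0→q4)

After x (step 0): q0. After xy (step 1): q4.
They differ (q0 ≠ q4), so y is not a cycle from the state after x; this split is not the one the pumping-lemma construction produces, and pumping y need not keep the string in L(M).

no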